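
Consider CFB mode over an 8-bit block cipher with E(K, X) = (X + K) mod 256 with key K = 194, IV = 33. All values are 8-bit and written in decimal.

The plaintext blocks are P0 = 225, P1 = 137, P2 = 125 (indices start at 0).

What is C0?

C0 = 2

CFB encryption: C_i = P_i ⊕ E(K, C_{i−1}), with C_{−1} = IV.
C0: E(K, 33) = 227; 225 ⊕ 227 = 2.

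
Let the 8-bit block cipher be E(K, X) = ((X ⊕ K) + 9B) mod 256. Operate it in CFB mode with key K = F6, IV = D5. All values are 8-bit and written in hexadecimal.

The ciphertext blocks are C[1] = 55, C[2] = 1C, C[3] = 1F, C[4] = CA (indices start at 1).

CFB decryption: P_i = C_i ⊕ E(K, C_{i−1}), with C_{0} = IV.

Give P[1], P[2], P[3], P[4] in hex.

P[1] = EB, P[2] = 22, P[3] = 9A, P[4] = 4E

P[1]: E(K, D5) = BE; 55 ⊕ BE = EB.
P[2]: E(K, 55) = 3E; 1C ⊕ 3E = 22.
P[3]: E(K, 1C) = 85; 1F ⊕ 85 = 9A.
P[4]: E(K, 1F) = 84; CA ⊕ 84 = 4E.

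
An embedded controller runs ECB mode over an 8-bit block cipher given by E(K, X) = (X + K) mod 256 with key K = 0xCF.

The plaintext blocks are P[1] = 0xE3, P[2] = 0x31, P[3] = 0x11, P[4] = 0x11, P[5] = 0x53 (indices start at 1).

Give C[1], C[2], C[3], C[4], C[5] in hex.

C[1] = 0xB2, C[2] = 0x00, C[3] = 0xE0, C[4] = 0xE0, C[5] = 0x22

ECB encryption: C_i = E(K, P_i).
C[1]: E(K, 0xE3) = 0xB2.
C[2]: E(K, 0x31) = 0x00.
C[3]: E(K, 0x11) = 0xE0.
C[4]: E(K, 0x11) = 0xE0.
C[5]: E(K, 0x53) = 0x22.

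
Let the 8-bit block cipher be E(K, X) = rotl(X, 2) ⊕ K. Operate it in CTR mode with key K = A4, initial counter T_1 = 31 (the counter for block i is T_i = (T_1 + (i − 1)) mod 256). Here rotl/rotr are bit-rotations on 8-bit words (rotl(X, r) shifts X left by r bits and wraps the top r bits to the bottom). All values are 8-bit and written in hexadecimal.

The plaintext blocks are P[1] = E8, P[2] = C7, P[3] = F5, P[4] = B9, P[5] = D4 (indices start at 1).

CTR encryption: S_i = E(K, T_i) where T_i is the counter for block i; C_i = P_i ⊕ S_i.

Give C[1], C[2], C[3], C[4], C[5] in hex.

C[1] = 88, C[2] = AB, C[3] = 9D, C[4] = CD, C[5] = A4

C[1]: T = 31, S = E(K, T) = 60; E8 ⊕ 60 = 88.
C[2]: T = 32, S = E(K, T) = 6C; C7 ⊕ 6C = AB.
C[3]: T = 33, S = E(K, T) = 68; F5 ⊕ 68 = 9D.
C[4]: T = 34, S = E(K, T) = 74; B9 ⊕ 74 = CD.
C[5]: T = 35, S = E(K, T) = 70; D4 ⊕ 70 = A4.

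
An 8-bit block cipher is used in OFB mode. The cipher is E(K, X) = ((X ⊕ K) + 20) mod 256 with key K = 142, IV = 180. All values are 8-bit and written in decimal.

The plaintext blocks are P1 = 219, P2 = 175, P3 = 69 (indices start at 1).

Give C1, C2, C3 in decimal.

C1 = 149, C2 = 123, C3 = 43

OFB encryption: S_i = E(K, S_{i−1}) with S_{0} = IV; C_i = P_i ⊕ S_i.
C1: S = E(K, 180) = 78; 219 ⊕ 78 = 149.
C2: S = E(K, 78) = 212; 175 ⊕ 212 = 123.
C3: S = E(K, 212) = 110; 69 ⊕ 110 = 43.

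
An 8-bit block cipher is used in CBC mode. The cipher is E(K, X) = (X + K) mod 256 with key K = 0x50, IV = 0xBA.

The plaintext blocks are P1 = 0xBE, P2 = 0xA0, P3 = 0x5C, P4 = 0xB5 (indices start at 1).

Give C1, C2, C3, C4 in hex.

CBC encryption: C_i = E(K, P_i ⊕ C_{i−1}), with C_{0} = IV.
C1: P1 ⊕ 0xBA = 0x04; E(K, 0x04) = 0x54.
C2: P2 ⊕ 0x54 = 0xF4; E(K, 0xF4) = 0x44.
C3: P3 ⊕ 0x44 = 0x18; E(K, 0x18) = 0x68.
C4: P4 ⊕ 0x68 = 0xDD; E(K, 0xDD) = 0x2D.

C1 = 0x54, C2 = 0x44, C3 = 0x68, C4 = 0x2D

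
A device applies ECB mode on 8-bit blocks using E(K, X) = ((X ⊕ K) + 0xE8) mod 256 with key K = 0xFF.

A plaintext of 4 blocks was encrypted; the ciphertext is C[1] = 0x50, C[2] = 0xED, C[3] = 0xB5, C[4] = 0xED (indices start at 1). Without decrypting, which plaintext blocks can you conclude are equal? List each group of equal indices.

P[2] = P[4]

ECB encrypts each block independently with the same key, so equal ciphertext blocks imply equal plaintext blocks.
C[2] = C[4] = 0xED, so P[2] = P[4].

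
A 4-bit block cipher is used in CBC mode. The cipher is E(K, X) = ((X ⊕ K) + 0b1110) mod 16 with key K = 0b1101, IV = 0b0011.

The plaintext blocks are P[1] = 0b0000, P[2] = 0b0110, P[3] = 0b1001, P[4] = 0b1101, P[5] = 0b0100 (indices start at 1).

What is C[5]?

CBC encryption: C_i = E(K, P_i ⊕ C_{i−1}), with C_{0} = IV.
C[1]: P[1] ⊕ 0b0011 = 0b0011; E(K, 0b0011) = 0b1100.
C[2]: P[2] ⊕ 0b1100 = 0b1010; E(K, 0b1010) = 0b0101.
C[3]: P[3] ⊕ 0b0101 = 0b1100; E(K, 0b1100) = 0b1111.
C[4]: P[4] ⊕ 0b1111 = 0b0010; E(K, 0b0010) = 0b1101.
C[5]: P[5] ⊕ 0b1101 = 0b1001; E(K, 0b1001) = 0b0010.

C[5] = 0b0010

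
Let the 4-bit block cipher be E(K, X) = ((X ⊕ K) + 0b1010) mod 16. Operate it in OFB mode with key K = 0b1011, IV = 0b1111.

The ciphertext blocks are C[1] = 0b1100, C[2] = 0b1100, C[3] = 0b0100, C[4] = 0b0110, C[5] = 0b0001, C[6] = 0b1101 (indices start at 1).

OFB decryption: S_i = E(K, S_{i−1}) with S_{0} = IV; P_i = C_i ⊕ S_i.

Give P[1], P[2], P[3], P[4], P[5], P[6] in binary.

P[1] = 0b0010, P[2] = 0b0011, P[3] = 0b1010, P[4] = 0b1001, P[5] = 0b1111, P[6] = 0b0010

P[1]: S = E(K, 0b1111) = 0b1110; 0b1100 ⊕ 0b1110 = 0b0010.
P[2]: S = E(K, 0b1110) = 0b1111; 0b1100 ⊕ 0b1111 = 0b0011.
P[3]: S = E(K, 0b1111) = 0b1110; 0b0100 ⊕ 0b1110 = 0b1010.
P[4]: S = E(K, 0b1110) = 0b1111; 0b0110 ⊕ 0b1111 = 0b1001.
P[5]: S = E(K, 0b1111) = 0b1110; 0b0001 ⊕ 0b1110 = 0b1111.
P[6]: S = E(K, 0b1110) = 0b1111; 0b1101 ⊕ 0b1111 = 0b0010.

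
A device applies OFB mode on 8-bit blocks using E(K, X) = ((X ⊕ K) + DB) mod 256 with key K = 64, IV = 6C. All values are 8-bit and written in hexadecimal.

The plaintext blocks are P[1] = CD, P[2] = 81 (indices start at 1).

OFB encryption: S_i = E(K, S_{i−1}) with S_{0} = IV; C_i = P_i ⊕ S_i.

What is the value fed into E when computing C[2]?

E3

C[1]: S = E(K, 6C) = E3; CD ⊕ E3 = 2E.
C[2]: S = E(K, E3) = 62; 81 ⊕ 62 = E3.
So the input to E for block [2] is E3.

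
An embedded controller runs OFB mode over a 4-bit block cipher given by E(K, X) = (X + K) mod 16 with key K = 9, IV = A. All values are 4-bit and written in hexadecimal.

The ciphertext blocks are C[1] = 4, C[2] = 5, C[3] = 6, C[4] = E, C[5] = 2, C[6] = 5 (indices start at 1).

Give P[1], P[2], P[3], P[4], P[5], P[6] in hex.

OFB decryption: S_i = E(K, S_{i−1}) with S_{0} = IV; P_i = C_i ⊕ S_i.
P[1]: S = E(K, A) = 3; 4 ⊕ 3 = 7.
P[2]: S = E(K, 3) = C; 5 ⊕ C = 9.
P[3]: S = E(K, C) = 5; 6 ⊕ 5 = 3.
P[4]: S = E(K, 5) = E; E ⊕ E = 0.
P[5]: S = E(K, E) = 7; 2 ⊕ 7 = 5.
P[6]: S = E(K, 7) = 0; 5 ⊕ 0 = 5.

P[1] = 7, P[2] = 9, P[3] = 3, P[4] = 0, P[5] = 5, P[6] = 5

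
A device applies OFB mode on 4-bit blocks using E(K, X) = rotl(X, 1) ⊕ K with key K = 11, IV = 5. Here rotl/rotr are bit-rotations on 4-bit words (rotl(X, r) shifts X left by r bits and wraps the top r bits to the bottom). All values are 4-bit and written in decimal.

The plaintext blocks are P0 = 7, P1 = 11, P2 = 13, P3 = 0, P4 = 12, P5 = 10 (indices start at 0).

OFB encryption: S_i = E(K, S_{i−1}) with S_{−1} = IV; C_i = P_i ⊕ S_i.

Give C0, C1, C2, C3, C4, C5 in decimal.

C0: S = E(K, 5) = 1; 7 ⊕ 1 = 6.
C1: S = E(K, 1) = 9; 11 ⊕ 9 = 2.
C2: S = E(K, 9) = 8; 13 ⊕ 8 = 5.
C3: S = E(K, 8) = 10; 0 ⊕ 10 = 10.
C4: S = E(K, 10) = 14; 12 ⊕ 14 = 2.
C5: S = E(K, 14) = 6; 10 ⊕ 6 = 12.

C0 = 6, C1 = 2, C2 = 5, C3 = 10, C4 = 2, C5 = 12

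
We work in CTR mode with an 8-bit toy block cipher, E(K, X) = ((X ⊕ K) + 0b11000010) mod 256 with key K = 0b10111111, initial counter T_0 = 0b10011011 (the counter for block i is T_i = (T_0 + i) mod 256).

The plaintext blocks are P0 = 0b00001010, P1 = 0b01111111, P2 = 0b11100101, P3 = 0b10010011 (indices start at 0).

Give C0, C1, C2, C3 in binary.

CTR encryption: S_i = E(K, T_i) where T_i is the counter for block i; C_i = P_i ⊕ S_i.
C0: T = 0b10011011, S = E(K, T) = 0b11100110; 0b00001010 ⊕ 0b11100110 = 0b11101100.
C1: T = 0b10011100, S = E(K, T) = 0b11100101; 0b01111111 ⊕ 0b11100101 = 0b10011010.
C2: T = 0b10011101, S = E(K, T) = 0b11100100; 0b11100101 ⊕ 0b11100100 = 0b00000001.
C3: T = 0b10011110, S = E(K, T) = 0b11100011; 0b10010011 ⊕ 0b11100011 = 0b01110000.

C0 = 0b11101100, C1 = 0b10011010, C2 = 0b00000001, C3 = 0b01110000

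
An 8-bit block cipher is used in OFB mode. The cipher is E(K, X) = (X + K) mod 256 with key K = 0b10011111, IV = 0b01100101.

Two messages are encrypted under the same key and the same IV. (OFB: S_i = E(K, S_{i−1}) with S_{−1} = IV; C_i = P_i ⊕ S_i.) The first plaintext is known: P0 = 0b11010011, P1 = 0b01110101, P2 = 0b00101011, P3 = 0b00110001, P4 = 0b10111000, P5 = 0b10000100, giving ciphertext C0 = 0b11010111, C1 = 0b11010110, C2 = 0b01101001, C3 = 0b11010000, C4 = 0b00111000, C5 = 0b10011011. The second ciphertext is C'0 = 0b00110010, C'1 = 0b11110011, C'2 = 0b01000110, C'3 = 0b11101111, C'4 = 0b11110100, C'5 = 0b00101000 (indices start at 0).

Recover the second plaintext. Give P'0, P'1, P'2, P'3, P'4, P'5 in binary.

P'0 = 0b00110110, P'1 = 0b01010000, P'2 = 0b00000100, P'3 = 0b00001110, P'4 = 0b01110100, P'5 = 0b00110111

In OFB with a reused IV, both messages share the same keystream S_i, so C_i ⊕ C'_i = P_i ⊕ P'_i and thus P'_i = P_i ⊕ C_i ⊕ C'_i.
P'0: 0b11010011 ⊕ 0b11010111 ⊕ 0b00110010 = 0b00110110.
P'1: 0b01110101 ⊕ 0b11010110 ⊕ 0b11110011 = 0b01010000.
P'2: 0b00101011 ⊕ 0b01101001 ⊕ 0b01000110 = 0b00000100.
P'3: 0b00110001 ⊕ 0b11010000 ⊕ 0b11101111 = 0b00001110.
P'4: 0b10111000 ⊕ 0b00111000 ⊕ 0b11110100 = 0b01110100.
P'5: 0b10000100 ⊕ 0b10011011 ⊕ 0b00101000 = 0b00110111.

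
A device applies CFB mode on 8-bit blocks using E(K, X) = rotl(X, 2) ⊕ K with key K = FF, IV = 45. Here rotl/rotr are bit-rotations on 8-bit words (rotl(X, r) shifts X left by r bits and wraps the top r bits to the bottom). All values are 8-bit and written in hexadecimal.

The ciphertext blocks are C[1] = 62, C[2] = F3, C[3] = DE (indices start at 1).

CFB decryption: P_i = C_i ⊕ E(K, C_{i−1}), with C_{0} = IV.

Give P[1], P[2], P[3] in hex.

P[1] = 88, P[2] = 85, P[3] = EE

P[1]: E(K, 45) = EA; 62 ⊕ EA = 88.
P[2]: E(K, 62) = 76; F3 ⊕ 76 = 85.
P[3]: E(K, F3) = 30; DE ⊕ 30 = EE.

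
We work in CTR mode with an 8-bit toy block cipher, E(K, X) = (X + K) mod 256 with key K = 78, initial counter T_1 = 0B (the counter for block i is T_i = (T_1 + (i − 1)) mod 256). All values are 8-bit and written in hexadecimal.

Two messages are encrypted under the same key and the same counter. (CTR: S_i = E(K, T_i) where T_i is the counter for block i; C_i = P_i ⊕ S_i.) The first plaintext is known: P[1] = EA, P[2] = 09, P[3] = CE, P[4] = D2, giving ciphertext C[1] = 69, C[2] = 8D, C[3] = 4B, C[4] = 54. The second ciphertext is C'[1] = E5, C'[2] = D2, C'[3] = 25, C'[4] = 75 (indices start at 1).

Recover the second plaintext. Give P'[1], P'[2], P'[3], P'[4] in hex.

P'[1] = 66, P'[2] = 56, P'[3] = A0, P'[4] = F3

In CTR with a reused counter, both messages share the same keystream S_i, so C_i ⊕ C'_i = P_i ⊕ P'_i and thus P'_i = P_i ⊕ C_i ⊕ C'_i.
P'[1]: EA ⊕ 69 ⊕ E5 = 66.
P'[2]: 09 ⊕ 8D ⊕ D2 = 56.
P'[3]: CE ⊕ 4B ⊕ 25 = A0.
P'[4]: D2 ⊕ 54 ⊕ 75 = F3.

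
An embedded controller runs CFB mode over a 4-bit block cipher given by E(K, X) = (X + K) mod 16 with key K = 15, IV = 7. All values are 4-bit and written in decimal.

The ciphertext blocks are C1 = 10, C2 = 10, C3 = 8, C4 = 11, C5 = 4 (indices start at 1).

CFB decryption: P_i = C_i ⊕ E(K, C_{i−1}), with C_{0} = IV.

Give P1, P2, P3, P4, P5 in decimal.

P1 = 12, P2 = 3, P3 = 1, P4 = 12, P5 = 14

P1: E(K, 7) = 6; 10 ⊕ 6 = 12.
P2: E(K, 10) = 9; 10 ⊕ 9 = 3.
P3: E(K, 10) = 9; 8 ⊕ 9 = 1.
P4: E(K, 8) = 7; 11 ⊕ 7 = 12.
P5: E(K, 11) = 10; 4 ⊕ 10 = 14.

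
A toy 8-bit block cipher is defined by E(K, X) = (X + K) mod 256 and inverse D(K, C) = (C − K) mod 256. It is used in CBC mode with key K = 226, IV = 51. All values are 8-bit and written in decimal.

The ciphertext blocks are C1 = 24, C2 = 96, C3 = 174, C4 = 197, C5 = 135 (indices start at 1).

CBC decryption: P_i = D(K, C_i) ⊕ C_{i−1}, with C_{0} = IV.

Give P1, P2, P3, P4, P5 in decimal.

P1: D(K, 24) = 54; 54 ⊕ 51 = 5.
P2: D(K, 96) = 126; 126 ⊕ 24 = 102.
P3: D(K, 174) = 204; 204 ⊕ 96 = 172.
P4: D(K, 197) = 227; 227 ⊕ 174 = 77.
P5: D(K, 135) = 165; 165 ⊕ 197 = 96.

P1 = 5, P2 = 102, P3 = 172, P4 = 77, P5 = 96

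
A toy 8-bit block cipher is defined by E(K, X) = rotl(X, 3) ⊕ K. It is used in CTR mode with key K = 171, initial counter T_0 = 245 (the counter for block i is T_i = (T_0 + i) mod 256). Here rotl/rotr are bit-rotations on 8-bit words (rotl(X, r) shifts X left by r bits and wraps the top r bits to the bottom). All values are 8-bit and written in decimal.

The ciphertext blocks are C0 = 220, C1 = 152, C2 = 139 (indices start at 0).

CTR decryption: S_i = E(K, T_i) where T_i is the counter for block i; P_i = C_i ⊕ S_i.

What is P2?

P2: T = 247, S = E(K, T) = 20; 139 ⊕ 20 = 159.

P2 = 159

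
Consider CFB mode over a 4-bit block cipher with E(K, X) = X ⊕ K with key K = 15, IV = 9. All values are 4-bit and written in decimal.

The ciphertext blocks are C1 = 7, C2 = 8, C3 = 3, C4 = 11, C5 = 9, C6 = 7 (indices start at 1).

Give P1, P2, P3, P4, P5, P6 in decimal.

P1 = 1, P2 = 0, P3 = 4, P4 = 7, P5 = 13, P6 = 1

CFB decryption: P_i = C_i ⊕ E(K, C_{i−1}), with C_{0} = IV.
P1: E(K, 9) = 6; 7 ⊕ 6 = 1.
P2: E(K, 7) = 8; 8 ⊕ 8 = 0.
P3: E(K, 8) = 7; 3 ⊕ 7 = 4.
P4: E(K, 3) = 12; 11 ⊕ 12 = 7.
P5: E(K, 11) = 4; 9 ⊕ 4 = 13.
P6: E(K, 9) = 6; 7 ⊕ 6 = 1.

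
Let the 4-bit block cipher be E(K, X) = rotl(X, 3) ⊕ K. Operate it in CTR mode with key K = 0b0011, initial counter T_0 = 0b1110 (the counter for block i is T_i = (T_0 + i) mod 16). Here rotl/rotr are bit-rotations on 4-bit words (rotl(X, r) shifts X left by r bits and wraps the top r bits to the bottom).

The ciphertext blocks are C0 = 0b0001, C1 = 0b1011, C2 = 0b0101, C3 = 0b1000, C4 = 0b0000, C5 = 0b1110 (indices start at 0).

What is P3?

P3 = 0b0011

CTR decryption: S_i = E(K, T_i) where T_i is the counter for block i; P_i = C_i ⊕ S_i.
P3: T = 0b0001, S = E(K, T) = 0b1011; 0b1000 ⊕ 0b1011 = 0b0011.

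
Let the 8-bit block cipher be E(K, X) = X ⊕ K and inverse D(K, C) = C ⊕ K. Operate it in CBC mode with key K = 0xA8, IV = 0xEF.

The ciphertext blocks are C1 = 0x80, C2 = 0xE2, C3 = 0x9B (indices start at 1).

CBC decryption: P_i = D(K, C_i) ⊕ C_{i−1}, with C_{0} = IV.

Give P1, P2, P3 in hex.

P1 = 0xC7, P2 = 0xCA, P3 = 0xD1

P1: D(K, 0x80) = 0x28; 0x28 ⊕ 0xEF = 0xC7.
P2: D(K, 0xE2) = 0x4A; 0x4A ⊕ 0x80 = 0xCA.
P3: D(K, 0x9B) = 0x33; 0x33 ⊕ 0xE2 = 0xD1.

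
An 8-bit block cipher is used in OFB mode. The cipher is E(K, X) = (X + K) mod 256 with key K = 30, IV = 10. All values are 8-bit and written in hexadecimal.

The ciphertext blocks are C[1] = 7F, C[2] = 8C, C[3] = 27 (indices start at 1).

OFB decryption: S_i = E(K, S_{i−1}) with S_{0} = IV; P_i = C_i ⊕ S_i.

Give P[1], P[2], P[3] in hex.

P[1] = 3F, P[2] = FC, P[3] = 87

P[1]: S = E(K, 10) = 40; 7F ⊕ 40 = 3F.
P[2]: S = E(K, 40) = 70; 8C ⊕ 70 = FC.
P[3]: S = E(K, 70) = A0; 27 ⊕ A0 = 87.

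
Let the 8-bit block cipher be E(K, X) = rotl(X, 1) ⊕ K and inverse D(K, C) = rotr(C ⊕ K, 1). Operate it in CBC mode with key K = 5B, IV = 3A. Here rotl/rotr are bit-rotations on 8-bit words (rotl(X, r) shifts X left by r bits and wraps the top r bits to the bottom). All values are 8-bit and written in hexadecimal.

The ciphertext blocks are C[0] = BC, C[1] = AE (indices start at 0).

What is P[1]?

P[1] = 46

CBC decryption: P_i = D(K, C_i) ⊕ C_{i−1}, with C_{−1} = IV.
P[1]: D(K, AE) = FA; FA ⊕ BC = 46.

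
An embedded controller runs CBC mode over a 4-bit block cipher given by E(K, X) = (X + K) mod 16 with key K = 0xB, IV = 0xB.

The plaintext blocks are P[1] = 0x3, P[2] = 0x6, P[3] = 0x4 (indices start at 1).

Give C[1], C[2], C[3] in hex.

CBC encryption: C_i = E(K, P_i ⊕ C_{i−1}), with C_{0} = IV.
C[1]: P[1] ⊕ 0xB = 0x8; E(K, 0x8) = 0x3.
C[2]: P[2] ⊕ 0x3 = 0x5; E(K, 0x5) = 0x0.
C[3]: P[3] ⊕ 0x0 = 0x4; E(K, 0x4) = 0xF.

C[1] = 0x3, C[2] = 0x0, C[3] = 0xF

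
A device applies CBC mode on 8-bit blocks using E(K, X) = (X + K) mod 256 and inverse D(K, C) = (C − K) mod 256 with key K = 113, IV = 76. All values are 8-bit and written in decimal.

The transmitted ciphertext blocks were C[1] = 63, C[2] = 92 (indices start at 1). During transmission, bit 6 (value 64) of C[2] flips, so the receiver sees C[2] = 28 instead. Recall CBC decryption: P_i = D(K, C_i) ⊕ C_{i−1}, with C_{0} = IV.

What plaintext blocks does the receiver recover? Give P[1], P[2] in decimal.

P[1] = 130, P[2] = 148

Only C[2] changed, to 28. In CBC, a change in C_i garbles P_i and flips the same bit in P_{i+1}. Decrypting the received ciphertext:
P[1]: D(K, 63) = 206; 206 ⊕ 76 = 130.
P[2]: D(K, 28) = 171; 171 ⊕ 63 = 148.
Blocks that differ from the original plaintext: P[2].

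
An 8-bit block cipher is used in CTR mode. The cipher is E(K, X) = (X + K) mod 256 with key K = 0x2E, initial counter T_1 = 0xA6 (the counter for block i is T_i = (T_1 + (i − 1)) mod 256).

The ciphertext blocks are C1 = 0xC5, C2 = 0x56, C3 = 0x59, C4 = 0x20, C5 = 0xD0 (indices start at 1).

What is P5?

CTR decryption: S_i = E(K, T_i) where T_i is the counter for block i; P_i = C_i ⊕ S_i.
P5: T = 0xAA, S = E(K, T) = 0xD8; 0xD0 ⊕ 0xD8 = 0x08.

P5 = 0x08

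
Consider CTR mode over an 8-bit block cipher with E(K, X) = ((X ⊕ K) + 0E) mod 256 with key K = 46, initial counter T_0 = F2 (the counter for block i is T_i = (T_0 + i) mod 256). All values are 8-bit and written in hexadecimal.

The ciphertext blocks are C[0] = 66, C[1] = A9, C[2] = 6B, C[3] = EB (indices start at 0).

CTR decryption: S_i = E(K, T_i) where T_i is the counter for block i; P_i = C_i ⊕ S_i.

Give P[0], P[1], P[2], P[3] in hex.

P[0]: T = F2, S = E(K, T) = C2; 66 ⊕ C2 = A4.
P[1]: T = F3, S = E(K, T) = C3; A9 ⊕ C3 = 6A.
P[2]: T = F4, S = E(K, T) = C0; 6B ⊕ C0 = AB.
P[3]: T = F5, S = E(K, T) = C1; EB ⊕ C1 = 2A.

P[0] = A4, P[1] = 6A, P[2] = AB, P[3] = 2A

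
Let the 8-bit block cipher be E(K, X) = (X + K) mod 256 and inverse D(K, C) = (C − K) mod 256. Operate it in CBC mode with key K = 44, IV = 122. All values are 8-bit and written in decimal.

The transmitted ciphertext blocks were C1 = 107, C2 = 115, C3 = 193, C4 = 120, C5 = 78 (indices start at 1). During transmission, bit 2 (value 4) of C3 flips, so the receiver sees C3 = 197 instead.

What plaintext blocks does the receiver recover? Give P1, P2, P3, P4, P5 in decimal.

CBC decryption: P_i = D(K, C_i) ⊕ C_{i−1}, with C_{0} = IV.
Only C3 changed, to 197. In CBC, a change in C_i garbles P_i and flips the same bit in P_{i+1}. Decrypting the received ciphertext:
P1: D(K, 107) = 63; 63 ⊕ 122 = 69.
P2: D(K, 115) = 71; 71 ⊕ 107 = 44.
P3: D(K, 197) = 153; 153 ⊕ 115 = 234.
P4: D(K, 120) = 76; 76 ⊕ 197 = 137.
P5: D(K, 78) = 34; 34 ⊕ 120 = 90.
Blocks that differ from the original plaintext: P3, P4.

P1 = 69, P2 = 44, P3 = 234, P4 = 137, P5 = 90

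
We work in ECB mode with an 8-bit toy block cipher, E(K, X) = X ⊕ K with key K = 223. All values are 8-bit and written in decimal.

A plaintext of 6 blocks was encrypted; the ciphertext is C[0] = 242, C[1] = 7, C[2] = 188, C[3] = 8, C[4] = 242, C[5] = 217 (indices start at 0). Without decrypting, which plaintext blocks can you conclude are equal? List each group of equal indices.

P[0] = P[4]

ECB encrypts each block independently with the same key, so equal ciphertext blocks imply equal plaintext blocks.
C[0] = C[4] = 242, so P[0] = P[4].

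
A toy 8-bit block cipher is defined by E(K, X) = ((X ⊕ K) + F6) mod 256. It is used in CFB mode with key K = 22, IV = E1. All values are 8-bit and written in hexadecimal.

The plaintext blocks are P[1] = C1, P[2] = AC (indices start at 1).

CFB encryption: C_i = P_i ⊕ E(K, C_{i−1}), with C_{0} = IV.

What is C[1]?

C[1]: E(K, E1) = B9; C1 ⊕ B9 = 78.

C[1] = 78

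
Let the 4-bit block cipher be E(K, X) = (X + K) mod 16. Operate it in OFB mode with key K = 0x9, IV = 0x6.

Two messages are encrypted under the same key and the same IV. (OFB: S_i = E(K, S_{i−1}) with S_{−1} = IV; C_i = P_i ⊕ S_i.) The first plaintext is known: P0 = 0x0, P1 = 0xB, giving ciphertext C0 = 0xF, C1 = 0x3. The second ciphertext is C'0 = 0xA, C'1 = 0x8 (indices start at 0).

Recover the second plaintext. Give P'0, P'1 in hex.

In OFB with a reused IV, both messages share the same keystream S_i, so C_i ⊕ C'_i = P_i ⊕ P'_i and thus P'_i = P_i ⊕ C_i ⊕ C'_i.
P'0: 0x0 ⊕ 0xF ⊕ 0xA = 0x5.
P'1: 0xB ⊕ 0x3 ⊕ 0x8 = 0x0.

P'0 = 0x5, P'1 = 0x0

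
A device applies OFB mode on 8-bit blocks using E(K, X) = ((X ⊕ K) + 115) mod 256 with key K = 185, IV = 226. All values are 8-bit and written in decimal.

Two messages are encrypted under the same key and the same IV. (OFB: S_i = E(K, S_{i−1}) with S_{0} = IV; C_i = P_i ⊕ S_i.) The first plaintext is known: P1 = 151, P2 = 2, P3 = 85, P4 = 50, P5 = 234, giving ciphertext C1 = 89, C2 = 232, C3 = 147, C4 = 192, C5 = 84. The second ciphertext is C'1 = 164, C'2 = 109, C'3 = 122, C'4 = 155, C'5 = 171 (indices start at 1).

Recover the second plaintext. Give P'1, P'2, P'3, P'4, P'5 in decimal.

In OFB with a reused IV, both messages share the same keystream S_i, so C_i ⊕ C'_i = P_i ⊕ P'_i and thus P'_i = P_i ⊕ C_i ⊕ C'_i.
P'1: 151 ⊕ 89 ⊕ 164 = 106.
P'2: 2 ⊕ 232 ⊕ 109 = 135.
P'3: 85 ⊕ 147 ⊕ 122 = 188.
P'4: 50 ⊕ 192 ⊕ 155 = 105.
P'5: 234 ⊕ 84 ⊕ 171 = 21.

P'1 = 106, P'2 = 135, P'3 = 188, P'4 = 105, P'5 = 21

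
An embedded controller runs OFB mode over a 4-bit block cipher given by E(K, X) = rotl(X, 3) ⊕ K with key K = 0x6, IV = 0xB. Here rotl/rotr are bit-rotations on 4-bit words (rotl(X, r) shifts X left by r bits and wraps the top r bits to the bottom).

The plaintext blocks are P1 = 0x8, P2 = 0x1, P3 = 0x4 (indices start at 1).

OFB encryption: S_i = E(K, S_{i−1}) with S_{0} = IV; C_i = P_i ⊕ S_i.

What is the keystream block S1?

0xB

C1: S = E(K, 0xB) = 0xB; 0x8 ⊕ 0xB = 0x3.
So S1 = 0xB.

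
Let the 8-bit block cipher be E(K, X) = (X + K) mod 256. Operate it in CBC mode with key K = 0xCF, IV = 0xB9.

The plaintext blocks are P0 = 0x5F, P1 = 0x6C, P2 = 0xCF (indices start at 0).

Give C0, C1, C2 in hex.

C0 = 0xB5, C1 = 0xA8, C2 = 0x36

CBC encryption: C_i = E(K, P_i ⊕ C_{i−1}), with C_{−1} = IV.
C0: P0 ⊕ 0xB9 = 0xE6; E(K, 0xE6) = 0xB5.
C1: P1 ⊕ 0xB5 = 0xD9; E(K, 0xD9) = 0xA8.
C2: P2 ⊕ 0xA8 = 0x67; E(K, 0x67) = 0x36.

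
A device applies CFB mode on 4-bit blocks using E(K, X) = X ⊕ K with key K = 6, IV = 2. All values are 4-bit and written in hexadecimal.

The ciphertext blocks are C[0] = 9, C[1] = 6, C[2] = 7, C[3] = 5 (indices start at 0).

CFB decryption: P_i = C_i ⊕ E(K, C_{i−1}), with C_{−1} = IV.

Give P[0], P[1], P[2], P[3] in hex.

P[0]: E(K, 2) = 4; 9 ⊕ 4 = D.
P[1]: E(K, 9) = F; 6 ⊕ F = 9.
P[2]: E(K, 6) = 0; 7 ⊕ 0 = 7.
P[3]: E(K, 7) = 1; 5 ⊕ 1 = 4.

P[0] = D, P[1] = 9, P[2] = 7, P[3] = 4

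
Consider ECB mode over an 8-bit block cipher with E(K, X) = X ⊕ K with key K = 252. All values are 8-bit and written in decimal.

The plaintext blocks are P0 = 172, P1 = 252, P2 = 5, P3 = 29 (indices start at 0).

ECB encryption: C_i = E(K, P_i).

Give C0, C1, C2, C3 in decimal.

C0: E(K, 172) = 80.
C1: E(K, 252) = 0.
C2: E(K, 5) = 249.
C3: E(K, 29) = 225.

C0 = 80, C1 = 0, C2 = 249, C3 = 225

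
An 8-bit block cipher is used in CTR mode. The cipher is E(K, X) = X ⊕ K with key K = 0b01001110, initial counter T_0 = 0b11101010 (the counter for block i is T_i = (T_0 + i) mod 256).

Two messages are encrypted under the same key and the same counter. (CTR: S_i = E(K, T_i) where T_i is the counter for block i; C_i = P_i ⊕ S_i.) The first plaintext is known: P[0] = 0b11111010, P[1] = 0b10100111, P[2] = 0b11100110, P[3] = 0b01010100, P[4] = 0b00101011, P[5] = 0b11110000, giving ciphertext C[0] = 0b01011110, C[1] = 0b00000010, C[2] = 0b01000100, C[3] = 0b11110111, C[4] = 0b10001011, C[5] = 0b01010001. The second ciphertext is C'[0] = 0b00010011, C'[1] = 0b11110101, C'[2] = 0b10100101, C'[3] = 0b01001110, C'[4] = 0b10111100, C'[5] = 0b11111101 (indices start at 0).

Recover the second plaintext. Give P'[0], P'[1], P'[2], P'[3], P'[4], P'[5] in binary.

In CTR with a reused counter, both messages share the same keystream S_i, so C_i ⊕ C'_i = P_i ⊕ P'_i and thus P'_i = P_i ⊕ C_i ⊕ C'_i.
P'[0]: 0b11111010 ⊕ 0b01011110 ⊕ 0b00010011 = 0b10110111.
P'[1]: 0b10100111 ⊕ 0b00000010 ⊕ 0b11110101 = 0b01010000.
P'[2]: 0b11100110 ⊕ 0b01000100 ⊕ 0b10100101 = 0b00000111.
P'[3]: 0b01010100 ⊕ 0b11110111 ⊕ 0b01001110 = 0b11101101.
P'[4]: 0b00101011 ⊕ 0b10001011 ⊕ 0b10111100 = 0b00011100.
P'[5]: 0b11110000 ⊕ 0b01010001 ⊕ 0b11111101 = 0b01011100.

P'[0] = 0b10110111, P'[1] = 0b01010000, P'[2] = 0b00000111, P'[3] = 0b11101101, P'[4] = 0b00011100, P'[5] = 0b01011100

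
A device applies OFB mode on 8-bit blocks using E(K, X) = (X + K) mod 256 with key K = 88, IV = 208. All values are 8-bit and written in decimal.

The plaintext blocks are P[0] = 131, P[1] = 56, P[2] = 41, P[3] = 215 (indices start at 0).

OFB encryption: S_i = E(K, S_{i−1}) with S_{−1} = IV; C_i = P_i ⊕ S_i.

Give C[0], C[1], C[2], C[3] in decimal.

C[0] = 171, C[1] = 184, C[2] = 241, C[3] = 231

C[0]: S = E(K, 208) = 40; 131 ⊕ 40 = 171.
C[1]: S = E(K, 40) = 128; 56 ⊕ 128 = 184.
C[2]: S = E(K, 128) = 216; 41 ⊕ 216 = 241.
C[3]: S = E(K, 216) = 48; 215 ⊕ 48 = 231.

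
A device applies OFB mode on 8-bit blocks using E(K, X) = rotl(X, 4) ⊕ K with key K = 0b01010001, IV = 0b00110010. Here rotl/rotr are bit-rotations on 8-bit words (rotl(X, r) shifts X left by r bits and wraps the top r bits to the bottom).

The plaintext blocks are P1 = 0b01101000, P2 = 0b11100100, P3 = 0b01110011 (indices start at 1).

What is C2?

OFB encryption: S_i = E(K, S_{i−1}) with S_{0} = IV; C_i = P_i ⊕ S_i.
C1: S = E(K, 0b00110010) = 0b01110010; 0b01101000 ⊕ 0b01110010 = 0b00011010.
C2: S = E(K, 0b01110010) = 0b01110110; 0b11100100 ⊕ 0b01110110 = 0b10010010.

C2 = 0b10010010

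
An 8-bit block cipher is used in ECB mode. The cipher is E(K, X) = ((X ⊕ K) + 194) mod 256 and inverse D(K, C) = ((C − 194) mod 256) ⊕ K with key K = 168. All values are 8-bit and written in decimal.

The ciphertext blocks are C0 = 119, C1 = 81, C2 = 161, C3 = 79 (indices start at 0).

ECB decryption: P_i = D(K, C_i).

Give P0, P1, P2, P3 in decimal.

P0 = 29, P1 = 39, P2 = 119, P3 = 37

P0: D(K, 119) = 29.
P1: D(K, 81) = 39.
P2: D(K, 161) = 119.
P3: D(K, 79) = 37.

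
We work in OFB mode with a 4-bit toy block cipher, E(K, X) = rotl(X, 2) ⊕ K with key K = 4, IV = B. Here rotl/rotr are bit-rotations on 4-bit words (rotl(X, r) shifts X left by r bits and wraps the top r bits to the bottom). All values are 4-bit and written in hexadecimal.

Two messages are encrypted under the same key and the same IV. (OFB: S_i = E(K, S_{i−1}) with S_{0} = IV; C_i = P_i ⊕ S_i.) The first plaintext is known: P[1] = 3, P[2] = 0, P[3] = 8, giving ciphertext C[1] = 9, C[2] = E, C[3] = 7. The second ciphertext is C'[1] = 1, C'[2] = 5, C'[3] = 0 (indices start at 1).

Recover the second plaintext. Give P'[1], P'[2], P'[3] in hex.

In OFB with a reused IV, both messages share the same keystream S_i, so C_i ⊕ C'_i = P_i ⊕ P'_i and thus P'_i = P_i ⊕ C_i ⊕ C'_i.
P'[1]: 3 ⊕ 9 ⊕ 1 = B.
P'[2]: 0 ⊕ E ⊕ 5 = B.
P'[3]: 8 ⊕ 7 ⊕ 0 = F.

P'[1] = B, P'[2] = B, P'[3] = F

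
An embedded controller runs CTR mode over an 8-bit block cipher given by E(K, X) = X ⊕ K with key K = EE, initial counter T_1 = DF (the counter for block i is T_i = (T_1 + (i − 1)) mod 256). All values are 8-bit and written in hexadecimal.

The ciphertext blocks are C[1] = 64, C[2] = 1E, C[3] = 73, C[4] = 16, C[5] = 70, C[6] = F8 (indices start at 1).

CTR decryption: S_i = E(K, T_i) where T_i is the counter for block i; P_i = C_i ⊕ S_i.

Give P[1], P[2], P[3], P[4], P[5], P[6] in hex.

P[1]: T = DF, S = E(K, T) = 31; 64 ⊕ 31 = 55.
P[2]: T = E0, S = E(K, T) = 0E; 1E ⊕ 0E = 10.
P[3]: T = E1, S = E(K, T) = 0F; 73 ⊕ 0F = 7C.
P[4]: T = E2, S = E(K, T) = 0C; 16 ⊕ 0C = 1A.
P[5]: T = E3, S = E(K, T) = 0D; 70 ⊕ 0D = 7D.
P[6]: T = E4, S = E(K, T) = 0A; F8 ⊕ 0A = F2.

P[1] = 55, P[2] = 10, P[3] = 7C, P[4] = 1A, P[5] = 7D, P[6] = F2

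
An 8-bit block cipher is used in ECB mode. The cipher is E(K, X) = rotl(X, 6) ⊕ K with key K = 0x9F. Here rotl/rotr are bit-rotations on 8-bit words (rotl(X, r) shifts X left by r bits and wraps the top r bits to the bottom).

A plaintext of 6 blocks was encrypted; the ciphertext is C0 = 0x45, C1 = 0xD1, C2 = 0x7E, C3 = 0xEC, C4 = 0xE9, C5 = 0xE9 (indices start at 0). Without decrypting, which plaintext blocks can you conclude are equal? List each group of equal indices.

P4 = P5

ECB encrypts each block independently with the same key, so equal ciphertext blocks imply equal plaintext blocks.
C4 = C5 = 0xE9, so P4 = P5.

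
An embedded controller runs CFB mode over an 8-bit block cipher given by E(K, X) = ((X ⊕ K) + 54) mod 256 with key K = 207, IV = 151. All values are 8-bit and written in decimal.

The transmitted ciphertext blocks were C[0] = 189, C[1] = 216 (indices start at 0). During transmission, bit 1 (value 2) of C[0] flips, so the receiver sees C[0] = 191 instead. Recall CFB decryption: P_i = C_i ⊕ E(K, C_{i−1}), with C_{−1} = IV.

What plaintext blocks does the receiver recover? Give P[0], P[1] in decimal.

Only C[0] changed, to 191. In CFB, a change in C_i flips the same bit in P_i and garbles P_{i+1}. Decrypting the received ciphertext:
P[0]: E(K, 151) = 142; 191 ⊕ 142 = 49.
P[1]: E(K, 191) = 166; 216 ⊕ 166 = 126.
Blocks that differ from the original plaintext: P[0], P[1].

P[0] = 49, P[1] = 126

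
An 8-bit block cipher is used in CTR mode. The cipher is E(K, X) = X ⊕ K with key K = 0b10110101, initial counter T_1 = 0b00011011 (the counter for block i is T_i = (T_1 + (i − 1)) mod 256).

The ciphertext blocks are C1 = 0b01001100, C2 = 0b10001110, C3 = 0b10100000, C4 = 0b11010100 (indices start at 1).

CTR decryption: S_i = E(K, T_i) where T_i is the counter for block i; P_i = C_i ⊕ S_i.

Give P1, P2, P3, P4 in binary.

P1 = 0b11100010, P2 = 0b00100111, P3 = 0b00001000, P4 = 0b01111111

P1: T = 0b00011011, S = E(K, T) = 0b10101110; 0b01001100 ⊕ 0b10101110 = 0b11100010.
P2: T = 0b00011100, S = E(K, T) = 0b10101001; 0b10001110 ⊕ 0b10101001 = 0b00100111.
P3: T = 0b00011101, S = E(K, T) = 0b10101000; 0b10100000 ⊕ 0b10101000 = 0b00001000.
P4: T = 0b00011110, S = E(K, T) = 0b10101011; 0b11010100 ⊕ 0b10101011 = 0b01111111.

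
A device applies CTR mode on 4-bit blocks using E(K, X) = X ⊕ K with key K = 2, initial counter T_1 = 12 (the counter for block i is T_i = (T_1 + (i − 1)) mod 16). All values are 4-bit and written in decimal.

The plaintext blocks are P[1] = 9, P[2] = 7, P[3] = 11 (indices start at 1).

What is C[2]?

C[2] = 8

CTR encryption: S_i = E(K, T_i) where T_i is the counter for block i; C_i = P_i ⊕ S_i.
C[1]: T = 12, S = E(K, T) = 14; 9 ⊕ 14 = 7.
C[2]: T = 13, S = E(K, T) = 15; 7 ⊕ 15 = 8.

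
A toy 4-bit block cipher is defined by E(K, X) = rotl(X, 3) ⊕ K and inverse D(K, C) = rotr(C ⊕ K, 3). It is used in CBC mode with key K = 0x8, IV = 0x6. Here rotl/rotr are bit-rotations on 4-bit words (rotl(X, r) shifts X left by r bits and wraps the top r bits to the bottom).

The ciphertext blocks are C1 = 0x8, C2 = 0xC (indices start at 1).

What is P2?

CBC decryption: P_i = D(K, C_i) ⊕ C_{i−1}, with C_{0} = IV.
P2: D(K, 0xC) = 0x8; 0x8 ⊕ 0x8 = 0x0.

P2 = 0x0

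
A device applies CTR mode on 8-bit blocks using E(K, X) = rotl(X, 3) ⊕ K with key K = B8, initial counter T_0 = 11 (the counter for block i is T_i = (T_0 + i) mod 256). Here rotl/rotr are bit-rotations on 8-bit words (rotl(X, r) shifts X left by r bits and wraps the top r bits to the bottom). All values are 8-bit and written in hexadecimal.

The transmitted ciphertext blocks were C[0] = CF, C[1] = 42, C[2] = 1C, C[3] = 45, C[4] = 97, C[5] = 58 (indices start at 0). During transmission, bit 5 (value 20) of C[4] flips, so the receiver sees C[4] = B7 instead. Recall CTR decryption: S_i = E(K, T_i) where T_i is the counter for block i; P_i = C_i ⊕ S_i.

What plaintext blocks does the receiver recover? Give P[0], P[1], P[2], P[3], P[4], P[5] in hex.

P[0] = FF, P[1] = 6A, P[2] = 3C, P[3] = 5D, P[4] = A7, P[5] = 50

Only C[4] changed, to B7. In CTR, a change in C_i flips the same bit in P_i only; the keystream is unaffected. Decrypting the received ciphertext:
P[0]: T = 11, S = E(K, T) = 30; CF ⊕ 30 = FF.
P[1]: T = 12, S = E(K, T) = 28; 42 ⊕ 28 = 6A.
P[2]: T = 13, S = E(K, T) = 20; 1C ⊕ 20 = 3C.
P[3]: T = 14, S = E(K, T) = 18; 45 ⊕ 18 = 5D.
P[4]: T = 15, S = E(K, T) = 10; B7 ⊕ 10 = A7.
P[5]: T = 16, S = E(K, T) = 08; 58 ⊕ 08 = 50.
Blocks that differ from the original plaintext: P[4].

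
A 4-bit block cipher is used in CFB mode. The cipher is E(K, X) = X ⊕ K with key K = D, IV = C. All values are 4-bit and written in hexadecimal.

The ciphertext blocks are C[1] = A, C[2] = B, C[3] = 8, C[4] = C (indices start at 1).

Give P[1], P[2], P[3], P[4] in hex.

CFB decryption: P_i = C_i ⊕ E(K, C_{i−1}), with C_{0} = IV.
P[1]: E(K, C) = 1; A ⊕ 1 = B.
P[2]: E(K, A) = 7; B ⊕ 7 = C.
P[3]: E(K, B) = 6; 8 ⊕ 6 = E.
P[4]: E(K, 8) = 5; C ⊕ 5 = 9.

P[1] = B, P[2] = C, P[3] = E, P[4] = 9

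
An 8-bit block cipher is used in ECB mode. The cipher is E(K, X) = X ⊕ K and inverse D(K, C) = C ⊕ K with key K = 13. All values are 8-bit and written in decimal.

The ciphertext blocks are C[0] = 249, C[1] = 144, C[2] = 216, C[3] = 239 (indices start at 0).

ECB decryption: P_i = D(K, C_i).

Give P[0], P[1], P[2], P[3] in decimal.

P[0] = 244, P[1] = 157, P[2] = 213, P[3] = 226

P[0]: D(K, 249) = 244.
P[1]: D(K, 144) = 157.
P[2]: D(K, 216) = 213.
P[3]: D(K, 239) = 226.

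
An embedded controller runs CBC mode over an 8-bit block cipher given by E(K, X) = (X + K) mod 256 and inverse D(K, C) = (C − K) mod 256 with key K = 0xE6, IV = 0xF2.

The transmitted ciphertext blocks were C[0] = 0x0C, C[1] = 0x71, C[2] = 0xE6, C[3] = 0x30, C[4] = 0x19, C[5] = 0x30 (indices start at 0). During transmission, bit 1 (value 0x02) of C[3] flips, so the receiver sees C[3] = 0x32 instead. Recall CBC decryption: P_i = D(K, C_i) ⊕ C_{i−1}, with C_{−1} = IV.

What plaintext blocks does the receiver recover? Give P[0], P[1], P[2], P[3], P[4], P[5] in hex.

P[0] = 0xD4, P[1] = 0x87, P[2] = 0x71, P[3] = 0xAA, P[4] = 0x01, P[5] = 0x53

Only C[3] changed, to 0x32. In CBC, a change in C_i garbles P_i and flips the same bit in P_{i+1}. Decrypting the received ciphertext:
P[0]: D(K, 0x0C) = 0x26; 0x26 ⊕ 0xF2 = 0xD4.
P[1]: D(K, 0x71) = 0x8B; 0x8B ⊕ 0x0C = 0x87.
P[2]: D(K, 0xE6) = 0x00; 0x00 ⊕ 0x71 = 0x71.
P[3]: D(K, 0x32) = 0x4C; 0x4C ⊕ 0xE6 = 0xAA.
P[4]: D(K, 0x19) = 0x33; 0x33 ⊕ 0x32 = 0x01.
P[5]: D(K, 0x30) = 0x4A; 0x4A ⊕ 0x19 = 0x53.
Blocks that differ from the original plaintext: P[3], P[4].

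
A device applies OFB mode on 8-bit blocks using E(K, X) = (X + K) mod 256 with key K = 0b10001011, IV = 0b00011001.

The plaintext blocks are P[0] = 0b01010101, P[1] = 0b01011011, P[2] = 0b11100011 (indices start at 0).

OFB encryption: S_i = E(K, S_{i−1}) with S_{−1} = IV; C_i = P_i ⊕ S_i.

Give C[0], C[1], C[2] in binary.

C[0] = 0b11110001, C[1] = 0b01110100, C[2] = 0b01011001

C[0]: S = E(K, 0b00011001) = 0b10100100; 0b01010101 ⊕ 0b10100100 = 0b11110001.
C[1]: S = E(K, 0b10100100) = 0b00101111; 0b01011011 ⊕ 0b00101111 = 0b01110100.
C[2]: S = E(K, 0b00101111) = 0b10111010; 0b11100011 ⊕ 0b10111010 = 0b01011001.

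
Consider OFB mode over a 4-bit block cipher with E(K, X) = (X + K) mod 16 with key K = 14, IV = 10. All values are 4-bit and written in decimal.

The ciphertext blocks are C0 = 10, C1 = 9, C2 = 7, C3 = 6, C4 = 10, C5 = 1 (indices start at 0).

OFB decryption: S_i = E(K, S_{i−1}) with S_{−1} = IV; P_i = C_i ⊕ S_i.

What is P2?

P2 = 3

P0: S = E(K, 10) = 8; 10 ⊕ 8 = 2.
P1: S = E(K, 8) = 6; 9 ⊕ 6 = 15.
P2: S = E(K, 6) = 4; 7 ⊕ 4 = 3.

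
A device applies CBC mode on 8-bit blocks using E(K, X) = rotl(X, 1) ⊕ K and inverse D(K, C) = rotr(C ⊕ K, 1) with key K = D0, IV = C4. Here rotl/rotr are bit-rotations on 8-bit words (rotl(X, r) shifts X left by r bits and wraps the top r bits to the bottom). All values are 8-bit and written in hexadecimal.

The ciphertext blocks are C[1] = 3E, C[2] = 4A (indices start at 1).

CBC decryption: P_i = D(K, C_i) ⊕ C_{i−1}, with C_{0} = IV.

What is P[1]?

P[1] = B3

P[1]: D(K, 3E) = 77; 77 ⊕ C4 = B3.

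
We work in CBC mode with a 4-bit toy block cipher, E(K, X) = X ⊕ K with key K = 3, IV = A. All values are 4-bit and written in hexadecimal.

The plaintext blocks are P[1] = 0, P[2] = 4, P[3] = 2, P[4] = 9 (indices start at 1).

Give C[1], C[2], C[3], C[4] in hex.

CBC encryption: C_i = E(K, P_i ⊕ C_{i−1}), with C_{0} = IV.
C[1]: P[1] ⊕ A = A; E(K, A) = 9.
C[2]: P[2] ⊕ 9 = D; E(K, D) = E.
C[3]: P[3] ⊕ E = C; E(K, C) = F.
C[4]: P[4] ⊕ F = 6; E(K, 6) = 5.

C[1] = 9, C[2] = E, C[3] = F, C[4] = 5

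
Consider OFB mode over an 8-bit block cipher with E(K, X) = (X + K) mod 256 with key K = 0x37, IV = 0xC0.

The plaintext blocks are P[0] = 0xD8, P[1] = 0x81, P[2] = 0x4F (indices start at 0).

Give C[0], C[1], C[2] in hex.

C[0] = 0x2F, C[1] = 0xAF, C[2] = 0x2A

OFB encryption: S_i = E(K, S_{i−1}) with S_{−1} = IV; C_i = P_i ⊕ S_i.
C[0]: S = E(K, 0xC0) = 0xF7; 0xD8 ⊕ 0xF7 = 0x2F.
C[1]: S = E(K, 0xF7) = 0x2E; 0x81 ⊕ 0x2E = 0xAF.
C[2]: S = E(K, 0x2E) = 0x65; 0x4F ⊕ 0x65 = 0x2A.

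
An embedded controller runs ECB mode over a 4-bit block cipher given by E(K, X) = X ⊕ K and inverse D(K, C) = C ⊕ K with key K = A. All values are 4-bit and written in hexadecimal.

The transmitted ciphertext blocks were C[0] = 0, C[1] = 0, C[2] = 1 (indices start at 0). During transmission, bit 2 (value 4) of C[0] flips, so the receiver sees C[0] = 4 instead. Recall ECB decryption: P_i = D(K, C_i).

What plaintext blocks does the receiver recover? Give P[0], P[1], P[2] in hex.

Only C[0] changed, to 4. In ECB, a change in C_i affects only P_i. Decrypting the received ciphertext:
P[0]: D(K, 4) = E.
P[1]: D(K, 0) = A.
P[2]: D(K, 1) = B.
Blocks that differ from the original plaintext: P[0].

P[0] = E, P[1] = A, P[2] = B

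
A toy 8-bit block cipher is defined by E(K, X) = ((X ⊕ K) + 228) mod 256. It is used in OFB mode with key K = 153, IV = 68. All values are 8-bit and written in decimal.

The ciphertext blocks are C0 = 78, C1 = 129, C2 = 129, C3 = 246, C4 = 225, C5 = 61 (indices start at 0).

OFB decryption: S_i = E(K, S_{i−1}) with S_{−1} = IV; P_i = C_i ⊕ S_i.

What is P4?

P4 = 176

P0: S = E(K, 68) = 193; 78 ⊕ 193 = 143.
P1: S = E(K, 193) = 60; 129 ⊕ 60 = 189.
P2: S = E(K, 60) = 137; 129 ⊕ 137 = 8.
P3: S = E(K, 137) = 244; 246 ⊕ 244 = 2.
P4: S = E(K, 244) = 81; 225 ⊕ 81 = 176.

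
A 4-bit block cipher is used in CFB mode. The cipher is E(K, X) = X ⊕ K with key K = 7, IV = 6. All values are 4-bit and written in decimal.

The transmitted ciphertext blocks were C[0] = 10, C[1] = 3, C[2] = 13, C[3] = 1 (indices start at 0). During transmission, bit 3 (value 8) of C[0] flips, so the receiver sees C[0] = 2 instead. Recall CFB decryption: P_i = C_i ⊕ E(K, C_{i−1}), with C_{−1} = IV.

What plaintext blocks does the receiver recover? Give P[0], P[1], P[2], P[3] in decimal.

P[0] = 3, P[1] = 6, P[2] = 9, P[3] = 11

Only C[0] changed, to 2. In CFB, a change in C_i flips the same bit in P_i and garbles P_{i+1}. Decrypting the received ciphertext:
P[0]: E(K, 6) = 1; 2 ⊕ 1 = 3.
P[1]: E(K, 2) = 5; 3 ⊕ 5 = 6.
P[2]: E(K, 3) = 4; 13 ⊕ 4 = 9.
P[3]: E(K, 13) = 10; 1 ⊕ 10 = 11.
Blocks that differ from the original plaintext: P[0], P[1].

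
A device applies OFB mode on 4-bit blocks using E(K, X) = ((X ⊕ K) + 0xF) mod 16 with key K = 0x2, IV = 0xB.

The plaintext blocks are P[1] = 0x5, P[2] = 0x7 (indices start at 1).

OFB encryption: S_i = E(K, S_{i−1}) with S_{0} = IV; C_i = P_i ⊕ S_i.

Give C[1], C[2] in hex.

C[1] = 0xD, C[2] = 0xE

C[1]: S = E(K, 0xB) = 0x8; 0x5 ⊕ 0x8 = 0xD.
C[2]: S = E(K, 0x8) = 0x9; 0x7 ⊕ 0x9 = 0xE.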